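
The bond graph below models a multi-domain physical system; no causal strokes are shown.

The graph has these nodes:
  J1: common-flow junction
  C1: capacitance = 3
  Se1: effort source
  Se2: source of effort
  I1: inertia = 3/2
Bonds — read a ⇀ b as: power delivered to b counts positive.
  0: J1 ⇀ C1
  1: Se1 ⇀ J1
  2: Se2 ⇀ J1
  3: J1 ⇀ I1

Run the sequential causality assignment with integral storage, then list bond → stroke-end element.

b1 stroke→J1  (Se1: effort source, stroke at far end)
b2 stroke→J1  (Se2 (Se) sets effort on bond)
b0 stroke→J1  (C1 integral (e out))
b3 stroke→I1  (J1 needs exactly one f-in)

#0 →J1
#1 →J1
#2 →J1
#3 →I1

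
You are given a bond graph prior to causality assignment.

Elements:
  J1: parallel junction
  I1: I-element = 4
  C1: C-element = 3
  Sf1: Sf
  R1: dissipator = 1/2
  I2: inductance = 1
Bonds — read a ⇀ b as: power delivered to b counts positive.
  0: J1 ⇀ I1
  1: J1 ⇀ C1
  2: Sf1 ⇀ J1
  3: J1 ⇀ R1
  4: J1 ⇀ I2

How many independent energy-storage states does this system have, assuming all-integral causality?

3  (C1, I1, I2 all integral)

#2 |Sf1  (source Sf1 imposes f)
#0 |I1  (I1 outputs flow p/I1)
#1 |J1  (C1 integral (e out))
#3 |R1  (J1 effort already set via bond 1)
#4 |I2  (J1: bond 1 brought effort, rest push out)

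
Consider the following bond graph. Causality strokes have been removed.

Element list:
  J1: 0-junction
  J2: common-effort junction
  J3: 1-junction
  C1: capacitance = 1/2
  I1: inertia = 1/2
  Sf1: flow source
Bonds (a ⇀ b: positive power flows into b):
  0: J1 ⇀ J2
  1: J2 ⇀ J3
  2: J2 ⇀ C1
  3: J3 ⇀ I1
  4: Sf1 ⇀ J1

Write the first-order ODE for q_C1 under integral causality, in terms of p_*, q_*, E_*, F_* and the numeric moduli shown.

dq_C1/dt = F_Sf1 - 2*p_I1

#4 stroke→Sf1  (Sf1 (Sf) sets flow on bond)
#0 stroke→J1  (closing 0-jn rule on J1)
#2 stroke→J2  (C1 integral (e out))
#1 stroke→J3  (J2 effort already set via bond 2)
#3 stroke→I1  (J3 needs exactly one f-in)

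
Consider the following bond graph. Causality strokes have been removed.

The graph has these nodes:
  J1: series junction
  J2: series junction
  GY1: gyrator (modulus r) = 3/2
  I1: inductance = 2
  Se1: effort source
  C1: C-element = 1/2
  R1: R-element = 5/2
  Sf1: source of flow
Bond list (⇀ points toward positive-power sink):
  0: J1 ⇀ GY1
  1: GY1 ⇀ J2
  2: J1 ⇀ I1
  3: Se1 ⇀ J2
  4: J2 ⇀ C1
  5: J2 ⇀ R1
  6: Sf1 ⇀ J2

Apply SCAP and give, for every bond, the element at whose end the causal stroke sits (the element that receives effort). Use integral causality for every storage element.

β3 stroke at J2  (Se1: effort source, stroke at far end)
β6 stroke at Sf1  (Sf1: flow source, stroke at near end)
β1 stroke at J2  (1-jn J2 has f-setter on 6)
β4 stroke at J2  (common-f at J2 fixed by 6)
β5 stroke at J2  (J2 flow already set via bond 6)
β0 stroke at J1  (GY GY1: same side as bond 1)
β2 stroke at I1  (J1: last free bond brings flow in)

#0 stroke at J1
#1 stroke at J2
#2 stroke at I1
#3 stroke at J2
#4 stroke at J2
#5 stroke at J2
#6 stroke at Sf1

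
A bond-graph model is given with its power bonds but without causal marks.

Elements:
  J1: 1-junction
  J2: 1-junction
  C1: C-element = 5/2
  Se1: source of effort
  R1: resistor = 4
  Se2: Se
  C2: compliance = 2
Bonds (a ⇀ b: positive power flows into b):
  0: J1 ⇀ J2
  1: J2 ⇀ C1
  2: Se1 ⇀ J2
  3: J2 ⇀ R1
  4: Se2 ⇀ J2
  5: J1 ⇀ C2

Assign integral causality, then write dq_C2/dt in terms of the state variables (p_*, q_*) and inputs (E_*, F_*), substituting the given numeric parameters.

β2 stroke→J2  (Se1: effort source, stroke at far end)
β4 stroke→J2  (source Se2 imposes e)
β1 stroke→J2  (prefer integral on C1)
β5 stroke→J1  (prefer integral on C2)
β0 stroke→J2  (J1: last free bond brings flow in)
β3 stroke→R1  (closing 1-jn rule on J2)

dq_C2/dt = E_Se1/4 + E_Se2/4 - q_C1/10 - q_C2/8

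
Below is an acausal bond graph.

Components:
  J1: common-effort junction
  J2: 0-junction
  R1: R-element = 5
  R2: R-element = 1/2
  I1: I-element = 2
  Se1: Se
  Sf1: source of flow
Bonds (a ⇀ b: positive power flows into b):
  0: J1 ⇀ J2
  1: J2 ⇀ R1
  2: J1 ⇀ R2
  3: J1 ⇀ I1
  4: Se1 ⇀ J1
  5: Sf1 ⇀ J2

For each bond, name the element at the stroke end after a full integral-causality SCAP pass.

bond 4 stroke at J1  (Se1: effort source, stroke at far end)
bond 5 stroke at Sf1  (source Sf1 imposes f)
bond 0 stroke at J2  (J1: bond 4 brought effort, rest push out)
bond 2 stroke at R2  (common-e at J1 fixed by 4)
bond 3 stroke at I1  (J1: bond 4 brought effort, rest push out)
bond 1 stroke at R1  (J2: bond 0 brought effort, rest push out)

b0 stroke at J2
b1 stroke at R1
b2 stroke at R2
b3 stroke at I1
b4 stroke at J1
b5 stroke at Sf1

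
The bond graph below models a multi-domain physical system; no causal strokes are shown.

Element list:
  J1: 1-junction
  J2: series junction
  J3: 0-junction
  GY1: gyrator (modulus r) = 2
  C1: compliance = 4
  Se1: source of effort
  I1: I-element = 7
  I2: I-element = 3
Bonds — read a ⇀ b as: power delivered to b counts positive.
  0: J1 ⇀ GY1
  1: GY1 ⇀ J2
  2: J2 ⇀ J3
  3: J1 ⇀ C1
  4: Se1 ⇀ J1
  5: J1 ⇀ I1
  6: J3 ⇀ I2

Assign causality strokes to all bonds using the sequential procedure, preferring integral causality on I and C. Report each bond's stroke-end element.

#0 stroke at J1
#1 stroke at J2
#2 stroke at J3
#3 stroke at J1
#4 stroke at J1
#5 stroke at I1
#6 stroke at I2

β4 stroke at J1  (Se1: effort source, stroke at far end)
β3 stroke at J1  (prefer integral on C1)
β5 stroke at I1  (I1 integral (f out))
β0 stroke at J1  (1-jn J1 has f-setter on 5)
β1 stroke at J2  (GY1: gyrator matches bond 0)
β2 stroke at J3  (closing 1-jn rule on J2)
β6 stroke at I2  (common-e at J3 fixed by 2)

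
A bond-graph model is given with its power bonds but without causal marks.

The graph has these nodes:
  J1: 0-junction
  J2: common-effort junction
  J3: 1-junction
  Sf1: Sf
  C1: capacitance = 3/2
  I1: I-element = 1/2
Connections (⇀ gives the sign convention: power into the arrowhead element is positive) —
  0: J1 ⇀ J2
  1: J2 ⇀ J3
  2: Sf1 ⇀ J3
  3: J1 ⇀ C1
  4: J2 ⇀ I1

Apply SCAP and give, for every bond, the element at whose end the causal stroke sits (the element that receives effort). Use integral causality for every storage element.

#2 →Sf1  (Sf1 (Sf) sets flow on bond)
#1 →J3  (J3: bond 2 brought flow, rest push out)
#3 →J1  (C1 integral (e out))
#0 →J2  (0-jn J1 has e-setter on 3)
#4 →I1  (0-jn J2 has e-setter on 0)

β0 |J2
β1 |J3
β2 |Sf1
β3 |J1
β4 |I1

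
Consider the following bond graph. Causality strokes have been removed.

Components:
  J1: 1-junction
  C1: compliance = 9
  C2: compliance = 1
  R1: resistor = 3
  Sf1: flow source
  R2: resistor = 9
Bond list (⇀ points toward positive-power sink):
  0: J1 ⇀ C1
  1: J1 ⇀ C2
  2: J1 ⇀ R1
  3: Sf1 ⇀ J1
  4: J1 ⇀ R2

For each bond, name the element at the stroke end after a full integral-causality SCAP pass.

#3 stroke→Sf1  (Sf1 (Sf) sets flow on bond)
#0 stroke→J1  (common-f at J1 fixed by 3)
#1 stroke→J1  (1-jn J1 has f-setter on 3)
#2 stroke→J1  (J1: bond 3 brought flow, rest push out)
#4 stroke→J1  (J1: bond 3 brought flow, rest push out)

bond 0 stroke at J1
bond 1 stroke at J1
bond 2 stroke at J1
bond 3 stroke at Sf1
bond 4 stroke at J1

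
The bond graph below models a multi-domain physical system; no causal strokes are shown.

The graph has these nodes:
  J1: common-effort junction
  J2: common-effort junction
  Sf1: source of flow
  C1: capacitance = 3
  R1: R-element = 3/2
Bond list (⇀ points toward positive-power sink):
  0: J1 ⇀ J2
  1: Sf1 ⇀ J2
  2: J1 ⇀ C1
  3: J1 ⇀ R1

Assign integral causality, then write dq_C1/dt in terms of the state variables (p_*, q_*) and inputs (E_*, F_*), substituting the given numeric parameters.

b1 stroke at Sf1  (Sf1: flow source, stroke at near end)
b0 stroke at J2  (only one effort-in slot at J2)
b2 stroke at J1  (C1 outputs effort q/C1)
b3 stroke at R1  (common-e at J1 fixed by 2)

dq_C1/dt = F_Sf1 - 2*q_C1/9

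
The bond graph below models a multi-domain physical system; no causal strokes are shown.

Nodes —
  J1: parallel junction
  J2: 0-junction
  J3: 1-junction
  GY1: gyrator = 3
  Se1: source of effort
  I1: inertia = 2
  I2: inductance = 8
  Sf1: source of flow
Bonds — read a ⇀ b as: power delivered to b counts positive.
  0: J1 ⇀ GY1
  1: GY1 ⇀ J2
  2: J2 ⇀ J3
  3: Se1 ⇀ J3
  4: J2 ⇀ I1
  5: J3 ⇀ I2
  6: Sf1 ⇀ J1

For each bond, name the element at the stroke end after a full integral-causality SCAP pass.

bond 0 stroke→J1
bond 1 stroke→J2
bond 2 stroke→J3
bond 3 stroke→J3
bond 4 stroke→I1
bond 5 stroke→I2
bond 6 stroke→Sf1

#3 stroke→J3  (Se1 (Se) sets effort on bond)
#6 stroke→Sf1  (Sf1: flow source, stroke at near end)
#0 stroke→J1  (only one effort-in slot at J1)
#1 stroke→J2  (through GY1, causality inverts; strokes same side of GY1)
#2 stroke→J3  (0-jn J2 has e-setter on 1)
#4 stroke→I1  (J2 effort already set via bond 1)
#5 stroke→I2  (closing 1-jn rule on J3)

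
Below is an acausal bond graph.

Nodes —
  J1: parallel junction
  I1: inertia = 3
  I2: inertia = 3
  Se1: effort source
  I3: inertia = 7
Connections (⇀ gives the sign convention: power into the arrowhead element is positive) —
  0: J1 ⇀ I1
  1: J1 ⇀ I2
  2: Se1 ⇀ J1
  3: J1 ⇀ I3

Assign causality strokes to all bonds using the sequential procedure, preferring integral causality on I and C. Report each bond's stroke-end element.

#0 stroke→I1
#1 stroke→I2
#2 stroke→J1
#3 stroke→I3

b2 |J1  (Se1: effort source, stroke at far end)
b0 |I1  (0-jn J1 has e-setter on 2)
b1 |I2  (0-jn J1 has e-setter on 2)
b3 |I3  (J1: bond 2 brought effort, rest push out)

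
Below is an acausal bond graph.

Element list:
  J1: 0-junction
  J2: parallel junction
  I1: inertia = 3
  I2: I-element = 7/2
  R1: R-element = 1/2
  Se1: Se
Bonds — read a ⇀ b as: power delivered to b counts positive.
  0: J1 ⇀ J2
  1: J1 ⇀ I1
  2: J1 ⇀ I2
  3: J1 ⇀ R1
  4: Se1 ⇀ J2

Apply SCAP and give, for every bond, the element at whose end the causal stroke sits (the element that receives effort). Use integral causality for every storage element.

bond 4 stroke at J2  (Se1: effort source, stroke at far end)
bond 0 stroke at J1  (0-jn J2 has e-setter on 4)
bond 1 stroke at I1  (J1: bond 0 brought effort, rest push out)
bond 2 stroke at I2  (J1: bond 0 brought effort, rest push out)
bond 3 stroke at R1  (common-e at J1 fixed by 0)

β0 →J1
β1 →I1
β2 →I2
β3 →R1
β4 →J2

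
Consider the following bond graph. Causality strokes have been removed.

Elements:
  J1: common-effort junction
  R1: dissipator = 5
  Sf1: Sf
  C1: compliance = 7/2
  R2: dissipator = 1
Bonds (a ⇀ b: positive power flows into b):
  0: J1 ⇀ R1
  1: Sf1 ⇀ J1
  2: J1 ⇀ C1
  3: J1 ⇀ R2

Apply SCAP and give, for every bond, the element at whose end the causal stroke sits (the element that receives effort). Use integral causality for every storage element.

b1 →Sf1  (Sf1 fixes flow; stroke at Sf1)
b2 →J1  (C1 outputs effort q/C1)
b0 →R1  (J1 effort already set via bond 2)
b3 →R2  (J1 effort already set via bond 2)

#0 stroke at R1
#1 stroke at Sf1
#2 stroke at J1
#3 stroke at R2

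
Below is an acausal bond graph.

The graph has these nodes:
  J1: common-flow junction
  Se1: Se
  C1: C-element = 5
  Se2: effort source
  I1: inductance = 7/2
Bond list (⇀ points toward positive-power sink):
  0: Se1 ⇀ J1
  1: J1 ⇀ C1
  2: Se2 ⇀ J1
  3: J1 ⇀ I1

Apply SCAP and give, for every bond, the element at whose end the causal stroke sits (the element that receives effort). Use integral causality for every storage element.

#0 →J1
#1 →J1
#2 →J1
#3 →I1

b0 stroke at J1  (Se1: effort source, stroke at far end)
b2 stroke at J1  (Se2 fixes effort; stroke away)
b1 stroke at J1  (prefer integral on C1)
b3 stroke at I1  (closing 1-jn rule on J1)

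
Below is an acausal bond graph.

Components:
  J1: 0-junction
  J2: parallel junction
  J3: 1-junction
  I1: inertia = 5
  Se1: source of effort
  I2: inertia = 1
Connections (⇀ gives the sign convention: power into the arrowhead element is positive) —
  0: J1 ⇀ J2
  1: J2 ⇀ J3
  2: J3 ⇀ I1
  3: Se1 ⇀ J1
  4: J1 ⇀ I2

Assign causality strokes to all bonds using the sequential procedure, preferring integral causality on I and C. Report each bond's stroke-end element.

b3 stroke at J1  (Se1 fixes effort; stroke away)
b0 stroke at J2  (J1: bond 3 brought effort, rest push out)
b4 stroke at I2  (J1: bond 3 brought effort, rest push out)
b1 stroke at J3  (J2: bond 0 brought effort, rest push out)
b2 stroke at I1  (J3 needs exactly one f-in)

#0 stroke at J2
#1 stroke at J3
#2 stroke at I1
#3 stroke at J1
#4 stroke at I2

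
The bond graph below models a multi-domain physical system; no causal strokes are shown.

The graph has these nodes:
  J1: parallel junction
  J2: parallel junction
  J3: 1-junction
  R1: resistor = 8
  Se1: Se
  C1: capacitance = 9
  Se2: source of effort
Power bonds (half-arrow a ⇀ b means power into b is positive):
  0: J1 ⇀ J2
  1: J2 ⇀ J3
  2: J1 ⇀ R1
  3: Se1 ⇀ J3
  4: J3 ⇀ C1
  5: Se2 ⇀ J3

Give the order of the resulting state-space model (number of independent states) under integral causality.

β3 →J3  (source Se1 imposes e)
β5 →J3  (source Se2 imposes e)
β4 →J3  (C1: C, integral causality)
β1 →J2  (closing 1-jn rule on J3)
β0 →J1  (0-jn J2 has e-setter on 1)
β2 →R1  (J1 effort already set via bond 0)

1  (C1 all integral)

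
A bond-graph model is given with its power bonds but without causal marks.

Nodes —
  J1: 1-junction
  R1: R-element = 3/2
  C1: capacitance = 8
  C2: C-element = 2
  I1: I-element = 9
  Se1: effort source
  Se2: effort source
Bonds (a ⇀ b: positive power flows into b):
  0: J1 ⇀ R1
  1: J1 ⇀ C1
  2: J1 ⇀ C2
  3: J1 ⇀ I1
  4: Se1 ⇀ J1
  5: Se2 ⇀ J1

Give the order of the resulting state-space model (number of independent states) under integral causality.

3  (C1, C2, I1 all integral)

b4 stroke at J1  (Se1 (Se) sets effort on bond)
b5 stroke at J1  (Se2 (Se) sets effort on bond)
b1 stroke at J1  (C1 integral (e out))
b2 stroke at J1  (prefer integral on C2)
b3 stroke at I1  (prefer integral on I1)
b0 stroke at J1  (J1: bond 3 brought flow, rest push out)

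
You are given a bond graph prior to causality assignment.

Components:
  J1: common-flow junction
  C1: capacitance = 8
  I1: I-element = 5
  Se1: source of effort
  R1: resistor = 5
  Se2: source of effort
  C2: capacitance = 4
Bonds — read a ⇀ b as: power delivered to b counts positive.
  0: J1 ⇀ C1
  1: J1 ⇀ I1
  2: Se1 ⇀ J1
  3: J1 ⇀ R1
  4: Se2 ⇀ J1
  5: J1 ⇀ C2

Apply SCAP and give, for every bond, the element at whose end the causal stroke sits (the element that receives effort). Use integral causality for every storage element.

β2 →J1  (Se1 fixes effort; stroke away)
β4 →J1  (Se2 fixes effort; stroke away)
β0 →J1  (C1 integral (e out))
β1 →I1  (I1 outputs flow p/I1)
β3 →J1  (J1: bond 1 brought flow, rest push out)
β5 →J1  (J1 flow already set via bond 1)

β0 →J1
β1 →I1
β2 →J1
β3 →J1
β4 →J1
β5 →J1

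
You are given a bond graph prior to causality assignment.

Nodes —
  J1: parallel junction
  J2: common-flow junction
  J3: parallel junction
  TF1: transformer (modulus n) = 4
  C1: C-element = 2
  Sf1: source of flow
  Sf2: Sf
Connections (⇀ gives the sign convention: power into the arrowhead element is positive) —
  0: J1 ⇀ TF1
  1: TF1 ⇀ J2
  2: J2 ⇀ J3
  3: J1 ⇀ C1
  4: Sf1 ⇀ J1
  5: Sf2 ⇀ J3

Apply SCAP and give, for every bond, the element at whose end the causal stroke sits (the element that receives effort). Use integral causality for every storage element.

β4 stroke→Sf1  (Sf1: flow source, stroke at near end)
β5 stroke→Sf2  (Sf2 fixes flow; stroke at Sf2)
β2 stroke→J3  (closing 0-jn rule on J3)
β1 stroke→J2  (J2: bond 2 brought flow, rest push out)
β0 stroke→TF1  (TF1: transformer flips bond 1)
β3 stroke→J1  (closing 0-jn rule on J1)

bond 0 stroke at TF1
bond 1 stroke at J2
bond 2 stroke at J3
bond 3 stroke at J1
bond 4 stroke at Sf1
bond 5 stroke at Sf2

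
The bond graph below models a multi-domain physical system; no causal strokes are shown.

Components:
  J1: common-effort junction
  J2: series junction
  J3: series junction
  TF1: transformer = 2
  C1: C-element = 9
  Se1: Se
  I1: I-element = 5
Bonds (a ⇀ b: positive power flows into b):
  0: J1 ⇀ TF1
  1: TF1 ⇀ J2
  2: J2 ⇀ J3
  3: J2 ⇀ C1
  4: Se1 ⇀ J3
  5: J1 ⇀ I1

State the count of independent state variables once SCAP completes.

β4 stroke→J3  (Se1 fixes effort; stroke away)
β2 stroke→J2  (closing 1-jn rule on J3)
β3 stroke→J2  (prefer integral on C1)
β1 stroke→TF1  (only one flow-in slot at J2)
β0 stroke→J1  (through TF1, causality passes straight; one stroke at TF1)
β5 stroke→I1  (J1 effort already set via bond 0)

2  (C1, I1 all integral)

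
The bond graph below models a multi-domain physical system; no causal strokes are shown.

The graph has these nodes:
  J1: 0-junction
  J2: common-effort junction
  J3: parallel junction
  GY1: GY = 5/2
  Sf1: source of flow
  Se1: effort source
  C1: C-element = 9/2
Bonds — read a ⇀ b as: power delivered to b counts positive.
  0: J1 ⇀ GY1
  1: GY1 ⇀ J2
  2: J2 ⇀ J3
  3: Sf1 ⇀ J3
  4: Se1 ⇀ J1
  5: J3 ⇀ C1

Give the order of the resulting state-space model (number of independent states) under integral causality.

1  (C1 all integral)

b3 stroke→Sf1  (Sf1: flow source, stroke at near end)
b4 stroke→J1  (Se1 (Se) sets effort on bond)
b0 stroke→GY1  (0-jn J1 has e-setter on 4)
b1 stroke→GY1  (GY GY1: same side as bond 0)
b2 stroke→J2  (J2: last free bond brings effort in)
b5 stroke→J3  (closing 0-jn rule on J3)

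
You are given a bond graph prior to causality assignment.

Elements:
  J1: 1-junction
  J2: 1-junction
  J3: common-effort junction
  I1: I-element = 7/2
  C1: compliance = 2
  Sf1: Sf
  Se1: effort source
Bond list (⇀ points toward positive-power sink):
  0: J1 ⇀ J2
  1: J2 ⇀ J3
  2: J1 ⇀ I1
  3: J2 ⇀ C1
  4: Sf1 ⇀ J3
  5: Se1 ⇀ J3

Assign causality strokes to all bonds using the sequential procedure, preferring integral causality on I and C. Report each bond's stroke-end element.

bond 0 stroke at J1
bond 1 stroke at J2
bond 2 stroke at I1
bond 3 stroke at J2
bond 4 stroke at Sf1
bond 5 stroke at J3

#4 →Sf1  (Sf1: flow source, stroke at near end)
#5 →J3  (Se1 (Se) sets effort on bond)
#1 →J2  (J3: bond 5 brought effort, rest push out)
#2 →I1  (I1 outputs flow p/I1)
#0 →J1  (common-f at J1 fixed by 2)
#3 →J2  (J2: bond 0 brought flow, rest push out)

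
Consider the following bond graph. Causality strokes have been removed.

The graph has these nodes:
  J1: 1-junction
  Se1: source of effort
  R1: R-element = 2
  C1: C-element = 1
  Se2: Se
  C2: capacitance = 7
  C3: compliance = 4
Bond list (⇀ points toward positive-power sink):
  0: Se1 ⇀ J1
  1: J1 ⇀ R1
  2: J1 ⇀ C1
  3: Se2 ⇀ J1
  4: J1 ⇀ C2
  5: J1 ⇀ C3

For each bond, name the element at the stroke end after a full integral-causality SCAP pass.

b0 →J1
b1 →R1
b2 →J1
b3 →J1
b4 →J1
b5 →J1

#0 |J1  (source Se1 imposes e)
#3 |J1  (Se2 fixes effort; stroke away)
#2 |J1  (C1: C, integral causality)
#4 |J1  (C2 outputs effort q/C2)
#5 |J1  (prefer integral on C3)
#1 |R1  (only one flow-in slot at J1)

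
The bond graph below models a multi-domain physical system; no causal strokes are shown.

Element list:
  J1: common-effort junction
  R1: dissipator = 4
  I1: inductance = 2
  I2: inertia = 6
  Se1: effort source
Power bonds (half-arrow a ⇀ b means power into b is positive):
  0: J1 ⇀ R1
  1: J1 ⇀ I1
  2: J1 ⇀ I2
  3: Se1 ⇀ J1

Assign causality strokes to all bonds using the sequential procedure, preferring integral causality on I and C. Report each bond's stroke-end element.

bond 0 |R1
bond 1 |I1
bond 2 |I2
bond 3 |J1

β3 |J1  (source Se1 imposes e)
β0 |R1  (common-e at J1 fixed by 3)
β1 |I1  (0-jn J1 has e-setter on 3)
β2 |I2  (0-jn J1 has e-setter on 3)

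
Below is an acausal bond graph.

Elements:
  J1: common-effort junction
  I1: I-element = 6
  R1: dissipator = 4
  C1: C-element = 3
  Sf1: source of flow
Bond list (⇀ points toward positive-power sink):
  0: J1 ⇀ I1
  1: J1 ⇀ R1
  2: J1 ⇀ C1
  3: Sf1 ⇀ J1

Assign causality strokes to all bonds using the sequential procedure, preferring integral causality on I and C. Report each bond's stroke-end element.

β0 stroke→I1
β1 stroke→R1
β2 stroke→J1
β3 stroke→Sf1

bond 3 |Sf1  (Sf1 (Sf) sets flow on bond)
bond 0 |I1  (I1 outputs flow p/I1)
bond 2 |J1  (C1: C, integral causality)
bond 1 |R1  (J1: bond 2 brought effort, rest push out)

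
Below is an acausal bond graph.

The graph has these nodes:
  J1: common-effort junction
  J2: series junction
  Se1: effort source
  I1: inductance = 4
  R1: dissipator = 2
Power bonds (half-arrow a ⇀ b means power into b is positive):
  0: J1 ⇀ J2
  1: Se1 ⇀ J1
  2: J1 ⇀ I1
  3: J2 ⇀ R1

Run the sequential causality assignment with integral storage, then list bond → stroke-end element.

bond 0 →J2
bond 1 →J1
bond 2 →I1
bond 3 →R1

#1 stroke→J1  (Se1 fixes effort; stroke away)
#0 stroke→J2  (J1 effort already set via bond 1)
#2 stroke→I1  (0-jn J1 has e-setter on 1)
#3 stroke→R1  (J2 needs exactly one f-in)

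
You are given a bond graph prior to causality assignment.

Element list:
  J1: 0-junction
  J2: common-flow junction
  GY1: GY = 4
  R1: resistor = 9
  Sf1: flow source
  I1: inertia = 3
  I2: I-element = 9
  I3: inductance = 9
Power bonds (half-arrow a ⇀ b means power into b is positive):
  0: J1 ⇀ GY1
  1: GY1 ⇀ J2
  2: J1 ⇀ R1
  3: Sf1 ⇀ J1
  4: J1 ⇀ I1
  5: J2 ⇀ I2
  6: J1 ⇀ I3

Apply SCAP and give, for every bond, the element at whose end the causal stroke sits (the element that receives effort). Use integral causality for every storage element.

#3 →Sf1  (Sf1: flow source, stroke at near end)
#4 →I1  (I1 outputs flow p/I1)
#5 →I2  (I2 outputs flow p/I2)
#1 →J2  (J2 flow already set via bond 5)
#0 →J1  (GY1: gyrator matches bond 1)
#2 →R1  (J1 effort already set via bond 0)
#6 →I3  (J1: bond 0 brought effort, rest push out)

β0 |J1
β1 |J2
β2 |R1
β3 |Sf1
β4 |I1
β5 |I2
β6 |I3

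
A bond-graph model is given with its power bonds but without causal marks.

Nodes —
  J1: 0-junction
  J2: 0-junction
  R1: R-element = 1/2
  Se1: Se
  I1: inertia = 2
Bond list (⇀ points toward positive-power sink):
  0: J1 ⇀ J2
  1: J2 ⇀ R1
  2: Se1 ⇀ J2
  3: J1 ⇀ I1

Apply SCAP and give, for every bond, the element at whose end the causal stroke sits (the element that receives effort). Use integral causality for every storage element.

b0 stroke at J1
b1 stroke at R1
b2 stroke at J2
b3 stroke at I1

β2 stroke at J2  (Se1 (Se) sets effort on bond)
β0 stroke at J1  (0-jn J2 has e-setter on 2)
β1 stroke at R1  (J2: bond 2 brought effort, rest push out)
β3 stroke at I1  (J1: bond 0 brought effort, rest push out)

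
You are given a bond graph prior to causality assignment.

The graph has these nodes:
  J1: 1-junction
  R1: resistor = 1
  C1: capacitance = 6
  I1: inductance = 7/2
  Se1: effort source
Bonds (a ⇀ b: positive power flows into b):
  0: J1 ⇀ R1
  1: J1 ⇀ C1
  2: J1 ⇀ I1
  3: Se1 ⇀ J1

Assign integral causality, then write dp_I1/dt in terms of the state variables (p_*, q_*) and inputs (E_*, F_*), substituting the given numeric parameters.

dp_I1/dt = E_Se1 - 2*p_I1/7 - q_C1/6

β3 stroke→J1  (Se1: effort source, stroke at far end)
β1 stroke→J1  (C1 outputs effort q/C1)
β2 stroke→I1  (I1 outputs flow p/I1)
β0 stroke→J1  (1-jn J1 has f-setter on 2)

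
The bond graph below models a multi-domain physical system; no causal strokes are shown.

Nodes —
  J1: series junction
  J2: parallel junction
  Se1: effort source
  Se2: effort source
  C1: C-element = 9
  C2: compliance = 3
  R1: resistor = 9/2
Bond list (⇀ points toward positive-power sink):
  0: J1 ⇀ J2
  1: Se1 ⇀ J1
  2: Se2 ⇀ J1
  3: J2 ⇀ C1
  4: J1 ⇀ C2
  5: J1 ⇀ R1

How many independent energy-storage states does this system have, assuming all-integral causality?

2  (C1, C2 all integral)

b1 →J1  (Se1: effort source, stroke at far end)
b2 →J1  (Se2: effort source, stroke at far end)
b3 →J2  (C1 outputs effort q/C1)
b0 →J1  (common-e at J2 fixed by 3)
b4 →J1  (C2 outputs effort q/C2)
b5 →R1  (only one flow-in slot at J1)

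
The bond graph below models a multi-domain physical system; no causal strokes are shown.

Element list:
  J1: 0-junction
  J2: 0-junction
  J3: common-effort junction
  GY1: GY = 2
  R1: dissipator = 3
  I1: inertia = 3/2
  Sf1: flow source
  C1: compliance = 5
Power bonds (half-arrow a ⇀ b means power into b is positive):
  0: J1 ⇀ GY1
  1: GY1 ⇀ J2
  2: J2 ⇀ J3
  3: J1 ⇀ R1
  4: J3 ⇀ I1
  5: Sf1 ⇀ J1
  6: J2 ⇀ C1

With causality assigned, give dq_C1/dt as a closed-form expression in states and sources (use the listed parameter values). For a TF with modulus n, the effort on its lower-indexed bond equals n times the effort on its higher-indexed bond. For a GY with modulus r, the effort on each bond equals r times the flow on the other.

#5 stroke→Sf1  (Sf1 fixes flow; stroke at Sf1)
#4 stroke→I1  (prefer integral on I1)
#2 stroke→J3  (J3: last free bond brings effort in)
#6 stroke→J2  (C1 integral (e out))
#1 stroke→GY1  (J2: bond 6 brought effort, rest push out)
#0 stroke→GY1  (GY1 both-in/both-out from 1)
#3 stroke→J1  (J1: last free bond brings effort in)

dq_C1/dt = 3*F_Sf1/2 - 2*p_I1/3 - 3*q_C1/20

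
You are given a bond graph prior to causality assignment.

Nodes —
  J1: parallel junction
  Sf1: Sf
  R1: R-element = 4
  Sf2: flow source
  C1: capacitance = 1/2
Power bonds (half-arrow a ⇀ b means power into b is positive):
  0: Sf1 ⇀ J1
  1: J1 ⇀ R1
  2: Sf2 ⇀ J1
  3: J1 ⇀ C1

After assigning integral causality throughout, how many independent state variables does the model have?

1  (C1 all integral)

bond 0 →Sf1  (source Sf1 imposes f)
bond 2 →Sf2  (Sf2 (Sf) sets flow on bond)
bond 3 →J1  (C1: C, integral causality)
bond 1 →R1  (0-jn J1 has e-setter on 3)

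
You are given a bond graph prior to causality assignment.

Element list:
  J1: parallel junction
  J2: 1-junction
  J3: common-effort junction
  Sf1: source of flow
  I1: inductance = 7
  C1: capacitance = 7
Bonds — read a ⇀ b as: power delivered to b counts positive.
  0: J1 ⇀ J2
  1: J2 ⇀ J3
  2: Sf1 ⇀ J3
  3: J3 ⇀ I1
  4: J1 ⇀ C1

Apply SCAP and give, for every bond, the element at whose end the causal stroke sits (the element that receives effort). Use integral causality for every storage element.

#2 stroke→Sf1  (source Sf1 imposes f)
#3 stroke→I1  (prefer integral on I1)
#1 stroke→J3  (closing 0-jn rule on J3)
#0 stroke→J2  (1-jn J2 has f-setter on 1)
#4 stroke→J1  (closing 0-jn rule on J1)

#0 →J2
#1 →J3
#2 →Sf1
#3 →I1
#4 →J1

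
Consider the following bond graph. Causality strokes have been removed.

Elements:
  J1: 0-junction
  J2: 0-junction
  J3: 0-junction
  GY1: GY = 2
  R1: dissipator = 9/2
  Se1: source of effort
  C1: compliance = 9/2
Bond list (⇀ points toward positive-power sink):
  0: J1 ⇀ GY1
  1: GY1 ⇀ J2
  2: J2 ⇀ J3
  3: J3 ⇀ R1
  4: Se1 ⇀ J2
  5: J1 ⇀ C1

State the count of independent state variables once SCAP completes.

1  (C1 all integral)

bond 4 →J2  (Se1 (Se) sets effort on bond)
bond 1 →GY1  (J2: bond 4 brought effort, rest push out)
bond 2 →J3  (J2 effort already set via bond 4)
bond 3 →R1  (0-jn J3 has e-setter on 2)
bond 0 →GY1  (GY1: gyrator matches bond 1)
bond 5 →J1  (J1: last free bond brings effort in)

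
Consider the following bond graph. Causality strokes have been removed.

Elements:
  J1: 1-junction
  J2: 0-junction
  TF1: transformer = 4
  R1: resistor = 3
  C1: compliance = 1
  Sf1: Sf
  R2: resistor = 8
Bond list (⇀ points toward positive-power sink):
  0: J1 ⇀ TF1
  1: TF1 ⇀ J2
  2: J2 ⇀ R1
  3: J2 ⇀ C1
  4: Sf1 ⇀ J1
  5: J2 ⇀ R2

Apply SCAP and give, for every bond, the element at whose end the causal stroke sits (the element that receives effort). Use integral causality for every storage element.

#0 →J1
#1 →TF1
#2 →R1
#3 →J2
#4 →Sf1
#5 →R2

bond 4 →Sf1  (Sf1: flow source, stroke at near end)
bond 0 →J1  (J1: bond 4 brought flow, rest push out)
bond 1 →TF1  (through TF1, causality passes straight; one stroke at TF1)
bond 3 →J2  (C1 integral (e out))
bond 2 →R1  (0-jn J2 has e-setter on 3)
bond 5 →R2  (0-jn J2 has e-setter on 3)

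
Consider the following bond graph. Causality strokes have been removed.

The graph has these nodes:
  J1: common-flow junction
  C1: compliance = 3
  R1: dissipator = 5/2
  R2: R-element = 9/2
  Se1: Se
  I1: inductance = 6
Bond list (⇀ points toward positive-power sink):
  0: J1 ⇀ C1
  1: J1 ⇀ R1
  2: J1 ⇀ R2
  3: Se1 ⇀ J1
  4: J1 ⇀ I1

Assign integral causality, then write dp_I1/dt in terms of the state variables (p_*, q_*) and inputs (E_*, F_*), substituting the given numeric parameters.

dp_I1/dt = E_Se1 - 7*p_I1/6 - q_C1/3

#3 →J1  (Se1 fixes effort; stroke away)
#0 →J1  (C1 outputs effort q/C1)
#4 →I1  (I1 outputs flow p/I1)
#1 →J1  (common-f at J1 fixed by 4)
#2 →J1  (J1: bond 4 brought flow, rest push out)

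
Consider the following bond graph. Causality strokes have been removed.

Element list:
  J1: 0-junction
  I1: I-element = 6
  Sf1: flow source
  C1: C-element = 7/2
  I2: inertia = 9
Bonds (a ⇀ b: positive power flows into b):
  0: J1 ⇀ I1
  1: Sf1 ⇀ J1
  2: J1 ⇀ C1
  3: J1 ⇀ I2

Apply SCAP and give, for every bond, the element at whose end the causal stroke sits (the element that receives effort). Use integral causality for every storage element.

bond 0 |I1
bond 1 |Sf1
bond 2 |J1
bond 3 |I2

b1 stroke→Sf1  (source Sf1 imposes f)
b0 stroke→I1  (prefer integral on I1)
b2 stroke→J1  (C1 integral (e out))
b3 stroke→I2  (0-jn J1 has e-setter on 2)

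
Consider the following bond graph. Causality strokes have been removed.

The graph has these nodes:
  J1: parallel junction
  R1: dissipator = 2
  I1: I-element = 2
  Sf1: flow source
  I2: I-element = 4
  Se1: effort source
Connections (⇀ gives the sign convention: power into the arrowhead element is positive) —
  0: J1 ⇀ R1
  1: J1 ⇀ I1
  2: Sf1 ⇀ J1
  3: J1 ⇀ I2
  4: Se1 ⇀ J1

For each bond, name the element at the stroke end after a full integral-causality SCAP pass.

b2 stroke→Sf1  (Sf1 (Sf) sets flow on bond)
b4 stroke→J1  (source Se1 imposes e)
b0 stroke→R1  (J1: bond 4 brought effort, rest push out)
b1 stroke→I1  (0-jn J1 has e-setter on 4)
b3 stroke→I2  (common-e at J1 fixed by 4)

b0 stroke at R1
b1 stroke at I1
b2 stroke at Sf1
b3 stroke at I2
b4 stroke at J1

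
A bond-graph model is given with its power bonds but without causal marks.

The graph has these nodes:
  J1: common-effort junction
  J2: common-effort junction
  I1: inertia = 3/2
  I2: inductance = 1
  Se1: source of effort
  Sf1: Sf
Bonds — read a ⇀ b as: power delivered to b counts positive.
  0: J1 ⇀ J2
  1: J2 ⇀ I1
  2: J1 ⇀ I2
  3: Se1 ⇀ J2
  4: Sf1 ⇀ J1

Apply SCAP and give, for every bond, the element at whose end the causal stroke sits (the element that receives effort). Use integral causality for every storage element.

β0 →J1
β1 →I1
β2 →I2
β3 →J2
β4 →Sf1

bond 3 stroke→J2  (source Se1 imposes e)
bond 4 stroke→Sf1  (Sf1 (Sf) sets flow on bond)
bond 0 stroke→J1  (J2: bond 3 brought effort, rest push out)
bond 1 stroke→I1  (J2: bond 3 brought effort, rest push out)
bond 2 stroke→I2  (common-e at J1 fixed by 0)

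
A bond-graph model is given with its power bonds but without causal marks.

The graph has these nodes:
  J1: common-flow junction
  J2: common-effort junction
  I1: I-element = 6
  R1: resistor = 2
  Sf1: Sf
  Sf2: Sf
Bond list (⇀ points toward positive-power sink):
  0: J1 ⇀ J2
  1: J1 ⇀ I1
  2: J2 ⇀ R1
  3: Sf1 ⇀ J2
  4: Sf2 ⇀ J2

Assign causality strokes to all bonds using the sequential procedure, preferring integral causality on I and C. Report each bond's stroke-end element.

#0 stroke→J1
#1 stroke→I1
#2 stroke→J2
#3 stroke→Sf1
#4 stroke→Sf2

β3 stroke at Sf1  (Sf1: flow source, stroke at near end)
β4 stroke at Sf2  (Sf2 (Sf) sets flow on bond)
β1 stroke at I1  (I1 integral (f out))
β0 stroke at J1  (1-jn J1 has f-setter on 1)
β2 stroke at J2  (only one effort-in slot at J2)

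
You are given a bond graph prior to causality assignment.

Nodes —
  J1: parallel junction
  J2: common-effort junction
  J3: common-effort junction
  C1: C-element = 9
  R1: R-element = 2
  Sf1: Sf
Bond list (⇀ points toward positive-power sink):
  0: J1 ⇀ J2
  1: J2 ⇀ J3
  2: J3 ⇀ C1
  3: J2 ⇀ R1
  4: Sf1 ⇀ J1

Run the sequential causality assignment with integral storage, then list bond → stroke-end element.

bond 4 →Sf1  (Sf1 fixes flow; stroke at Sf1)
bond 0 →J1  (J1: last free bond brings effort in)
bond 2 →J3  (prefer integral on C1)
bond 1 →J2  (J3 effort already set via bond 2)
bond 3 →R1  (0-jn J2 has e-setter on 1)

bond 0 →J1
bond 1 →J2
bond 2 →J3
bond 3 →R1
bond 4 →Sf1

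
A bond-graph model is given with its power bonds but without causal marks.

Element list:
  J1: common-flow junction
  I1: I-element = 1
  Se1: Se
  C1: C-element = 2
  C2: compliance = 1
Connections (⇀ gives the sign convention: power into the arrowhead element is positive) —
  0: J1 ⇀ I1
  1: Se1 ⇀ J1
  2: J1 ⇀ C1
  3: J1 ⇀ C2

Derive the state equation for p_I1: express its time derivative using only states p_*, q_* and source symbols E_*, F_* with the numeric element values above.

#1 stroke→J1  (source Se1 imposes e)
#0 stroke→I1  (I1 outputs flow p/I1)
#2 stroke→J1  (1-jn J1 has f-setter on 0)
#3 stroke→J1  (J1: bond 0 brought flow, rest push out)

dp_I1/dt = E_Se1 - q_C1/2 - q_C2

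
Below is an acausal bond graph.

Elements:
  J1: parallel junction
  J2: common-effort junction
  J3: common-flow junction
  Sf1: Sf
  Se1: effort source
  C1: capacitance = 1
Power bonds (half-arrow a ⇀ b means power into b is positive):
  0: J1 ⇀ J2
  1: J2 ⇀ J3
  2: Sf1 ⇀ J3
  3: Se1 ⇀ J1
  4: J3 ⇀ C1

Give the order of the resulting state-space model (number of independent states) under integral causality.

#2 stroke→Sf1  (Sf1 (Sf) sets flow on bond)
#3 stroke→J1  (Se1 fixes effort; stroke away)
#0 stroke→J2  (common-e at J1 fixed by 3)
#1 stroke→J3  (J2 effort already set via bond 0)
#4 stroke→J3  (common-f at J3 fixed by 2)

1  (C1 all integral)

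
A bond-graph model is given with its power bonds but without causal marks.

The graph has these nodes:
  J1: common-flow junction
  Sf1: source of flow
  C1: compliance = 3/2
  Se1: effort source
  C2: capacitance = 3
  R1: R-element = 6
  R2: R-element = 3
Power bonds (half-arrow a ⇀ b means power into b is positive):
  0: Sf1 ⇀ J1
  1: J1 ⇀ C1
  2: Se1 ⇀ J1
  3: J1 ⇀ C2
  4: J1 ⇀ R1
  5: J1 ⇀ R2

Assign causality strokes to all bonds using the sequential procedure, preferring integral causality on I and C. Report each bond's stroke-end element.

bond 0 stroke at Sf1
bond 1 stroke at J1
bond 2 stroke at J1
bond 3 stroke at J1
bond 4 stroke at J1
bond 5 stroke at J1

β0 |Sf1  (Sf1 fixes flow; stroke at Sf1)
β2 |J1  (Se1 (Se) sets effort on bond)
β1 |J1  (J1 flow already set via bond 0)
β3 |J1  (J1 flow already set via bond 0)
β4 |J1  (J1 flow already set via bond 0)
β5 |J1  (J1 flow already set via bond 0)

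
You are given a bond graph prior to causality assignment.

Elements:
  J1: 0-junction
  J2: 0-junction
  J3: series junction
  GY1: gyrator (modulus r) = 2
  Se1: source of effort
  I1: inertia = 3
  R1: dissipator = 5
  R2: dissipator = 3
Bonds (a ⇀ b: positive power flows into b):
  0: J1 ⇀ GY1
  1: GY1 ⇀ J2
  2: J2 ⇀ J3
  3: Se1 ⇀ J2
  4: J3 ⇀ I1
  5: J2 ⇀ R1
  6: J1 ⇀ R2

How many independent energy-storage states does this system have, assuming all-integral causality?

1  (I1 all integral)

β3 stroke→J2  (Se1 (Se) sets effort on bond)
β1 stroke→GY1  (0-jn J2 has e-setter on 3)
β2 stroke→J3  (0-jn J2 has e-setter on 3)
β5 stroke→R1  (J2: bond 3 brought effort, rest push out)
β4 stroke→I1  (J3 needs exactly one f-in)
β0 stroke→GY1  (GY GY1: same side as bond 1)
β6 stroke→J1  (J1: last free bond brings effort in)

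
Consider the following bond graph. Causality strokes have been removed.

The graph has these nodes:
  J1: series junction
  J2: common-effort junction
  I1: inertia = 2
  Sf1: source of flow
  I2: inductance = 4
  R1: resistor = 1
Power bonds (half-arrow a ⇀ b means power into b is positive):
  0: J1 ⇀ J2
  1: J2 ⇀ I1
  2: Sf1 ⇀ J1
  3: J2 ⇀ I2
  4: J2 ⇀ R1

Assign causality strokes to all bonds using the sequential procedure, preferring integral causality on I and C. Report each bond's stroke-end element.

bond 2 stroke at Sf1  (Sf1 (Sf) sets flow on bond)
bond 0 stroke at J1  (common-f at J1 fixed by 2)
bond 1 stroke at I1  (I1 outputs flow p/I1)
bond 3 stroke at I2  (I2: I, integral causality)
bond 4 stroke at J2  (J2 needs exactly one e-in)

b0 →J1
b1 →I1
b2 →Sf1
b3 →I2
b4 →J2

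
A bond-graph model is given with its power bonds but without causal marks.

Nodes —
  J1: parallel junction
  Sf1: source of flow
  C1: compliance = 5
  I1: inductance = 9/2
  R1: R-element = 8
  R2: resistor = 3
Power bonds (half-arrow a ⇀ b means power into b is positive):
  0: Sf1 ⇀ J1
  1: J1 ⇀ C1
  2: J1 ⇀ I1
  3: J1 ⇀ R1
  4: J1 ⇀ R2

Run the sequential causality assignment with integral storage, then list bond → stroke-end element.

β0 |Sf1
β1 |J1
β2 |I1
β3 |R1
β4 |R2

b0 stroke→Sf1  (Sf1 (Sf) sets flow on bond)
b1 stroke→J1  (C1 integral (e out))
b2 stroke→I1  (0-jn J1 has e-setter on 1)
b3 stroke→R1  (J1 effort already set via bond 1)
b4 stroke→R2  (common-e at J1 fixed by 1)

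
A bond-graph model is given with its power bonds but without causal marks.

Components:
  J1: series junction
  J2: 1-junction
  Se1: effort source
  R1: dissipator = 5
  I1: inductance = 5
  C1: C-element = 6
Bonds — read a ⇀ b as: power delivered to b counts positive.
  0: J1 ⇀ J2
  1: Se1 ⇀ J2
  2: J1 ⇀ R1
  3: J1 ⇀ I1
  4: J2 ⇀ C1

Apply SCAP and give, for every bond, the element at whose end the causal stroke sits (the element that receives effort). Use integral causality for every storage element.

bond 1 stroke at J2  (source Se1 imposes e)
bond 3 stroke at I1  (I1: I, integral causality)
bond 0 stroke at J1  (J1 flow already set via bond 3)
bond 2 stroke at J1  (1-jn J1 has f-setter on 3)
bond 4 stroke at J2  (common-f at J2 fixed by 0)

bond 0 stroke at J1
bond 1 stroke at J2
bond 2 stroke at J1
bond 3 stroke at I1
bond 4 stroke at J2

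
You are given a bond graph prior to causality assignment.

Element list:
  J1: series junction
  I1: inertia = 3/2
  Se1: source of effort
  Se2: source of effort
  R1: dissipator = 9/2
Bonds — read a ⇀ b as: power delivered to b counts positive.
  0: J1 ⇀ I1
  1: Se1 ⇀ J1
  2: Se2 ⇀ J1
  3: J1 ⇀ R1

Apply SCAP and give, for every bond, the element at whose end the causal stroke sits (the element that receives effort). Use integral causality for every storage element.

#0 stroke at I1
#1 stroke at J1
#2 stroke at J1
#3 stroke at J1

bond 1 stroke at J1  (Se1 (Se) sets effort on bond)
bond 2 stroke at J1  (Se2 fixes effort; stroke away)
bond 0 stroke at I1  (I1: I, integral causality)
bond 3 stroke at J1  (J1 flow already set via bond 0)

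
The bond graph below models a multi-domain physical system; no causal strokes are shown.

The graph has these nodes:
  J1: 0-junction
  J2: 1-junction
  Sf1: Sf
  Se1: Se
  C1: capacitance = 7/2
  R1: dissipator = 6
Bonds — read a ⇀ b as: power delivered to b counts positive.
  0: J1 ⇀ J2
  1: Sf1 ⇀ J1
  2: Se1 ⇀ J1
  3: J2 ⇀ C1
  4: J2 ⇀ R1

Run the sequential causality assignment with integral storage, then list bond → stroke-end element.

#1 stroke→Sf1  (Sf1 (Sf) sets flow on bond)
#2 stroke→J1  (Se1 (Se) sets effort on bond)
#0 stroke→J2  (common-e at J1 fixed by 2)
#3 stroke→J2  (prefer integral on C1)
#4 stroke→R1  (J2 needs exactly one f-in)

#0 |J2
#1 |Sf1
#2 |J1
#3 |J2
#4 |R1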